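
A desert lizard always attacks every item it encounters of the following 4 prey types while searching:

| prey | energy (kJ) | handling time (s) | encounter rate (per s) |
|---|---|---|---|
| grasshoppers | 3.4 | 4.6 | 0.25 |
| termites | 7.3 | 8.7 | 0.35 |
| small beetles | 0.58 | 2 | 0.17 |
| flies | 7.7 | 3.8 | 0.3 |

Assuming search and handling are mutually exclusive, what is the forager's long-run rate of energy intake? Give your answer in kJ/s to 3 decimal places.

0.871 kJ/s

R = Σλ_iE_i / (1 + Σλ_ih_i)
Numerator: 0.25×3.4 + 0.35×7.3 + 0.17×0.58 + 0.3×7.7 = 5.814
Denominator: 1 + 0.25×4.6 + 0.35×8.7 + 0.17×2 + 0.3×3.8 = 6.675
R = 5.814/6.675 = 0.871 kJ/s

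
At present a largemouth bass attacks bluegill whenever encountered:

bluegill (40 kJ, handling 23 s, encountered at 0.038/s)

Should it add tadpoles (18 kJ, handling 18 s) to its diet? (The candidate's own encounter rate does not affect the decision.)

Yes

On bluegill alone, R = ΣλE/(1+Σλh) = 1.52/1.874 = 0.8111 kJ/s.
Profitability of tadpoles: 18/18 = 1 kJ/s.
1 > 0.8111, so adding tadpoles raises the average — include it.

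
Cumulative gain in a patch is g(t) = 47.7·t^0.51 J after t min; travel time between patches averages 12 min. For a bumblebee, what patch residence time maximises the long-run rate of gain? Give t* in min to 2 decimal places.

12.49 min

Optimal t* satisfies g'(t*) = g(t*)/(T + t*).
g'(t) = 0.51·47.7·t^-0.49. Setting 0.51·47.7·t^-0.49 = 47.7·t^0.51/(12+t) gives 0.51(12+t) = t, so 0.49·t = 0.51×12.
t* = 0.51×12/0.49 = 12.49 min.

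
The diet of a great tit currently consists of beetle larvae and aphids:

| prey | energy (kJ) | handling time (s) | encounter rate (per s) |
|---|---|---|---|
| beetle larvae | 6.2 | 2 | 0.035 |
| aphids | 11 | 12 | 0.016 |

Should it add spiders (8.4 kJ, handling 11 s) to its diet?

Yes

Intake rate on the current diet: R = (0.035×6.2 + 0.016×11) / (1 + 0.035×2 + 0.016×12) = 0.393/1.262 = 0.3114 kJ/s.
spiders: E/h = 8.4/11 = 0.7636 kJ/s.
0.7636 > 0.3114, so adding spiders raises the average — include it.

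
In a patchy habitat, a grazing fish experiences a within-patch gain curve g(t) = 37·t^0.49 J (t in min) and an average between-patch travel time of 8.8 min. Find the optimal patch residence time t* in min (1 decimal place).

Optimal t* satisfies g'(t*) = g(t*)/(T + t*).
g'(t) = 0.49·37·t^-0.51. Setting 0.49·37·t^-0.51 = 37·t^0.49/(8.8+t) gives 0.49(8.8+t) = t, so 0.51·t = 0.49×8.8.
t* = 0.49×8.8/0.51 = 8.455 min.

8.5 min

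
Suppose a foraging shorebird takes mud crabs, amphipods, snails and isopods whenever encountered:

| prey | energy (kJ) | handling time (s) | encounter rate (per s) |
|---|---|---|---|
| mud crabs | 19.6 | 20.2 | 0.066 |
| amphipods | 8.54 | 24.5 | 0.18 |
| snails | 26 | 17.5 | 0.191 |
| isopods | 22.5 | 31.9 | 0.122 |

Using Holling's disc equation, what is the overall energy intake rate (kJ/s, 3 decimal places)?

R = (0.066×19.6 + 0.18×8.54 + 0.191×26 + 0.122×22.5) / (1 + 0.066×20.2 + 0.18×24.5 + 0.191×17.5 + 0.122×31.9) = 10.54/13.98 = 0.7542 kJ/s.

0.754 kJ/s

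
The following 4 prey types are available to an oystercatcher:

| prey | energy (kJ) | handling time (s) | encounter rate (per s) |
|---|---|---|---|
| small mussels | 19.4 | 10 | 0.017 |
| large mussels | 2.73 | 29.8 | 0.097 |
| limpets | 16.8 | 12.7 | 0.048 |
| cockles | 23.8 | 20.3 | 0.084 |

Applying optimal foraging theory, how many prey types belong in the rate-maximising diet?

Profitabilities (E/h, kJ/s): small mussels 1.94, limpets 1.32, cockles 1.17, large mussels 0.0916. Add prey in this order while the next type's profitability exceeds the intake rate on those already taken.
Rate on top 1: 0.2819. limpets: 1.32 > 0.2819 → include.
Rate on top 2: 0.6385. cockles: 1.17 > 0.6385 → include.
Rate on top 3: 0.8997. large mussels: 0.0916 < 0.8997 → exclude; stop.
Optimal diet: small mussels, limpets, cockles — 3 of 4 types.

3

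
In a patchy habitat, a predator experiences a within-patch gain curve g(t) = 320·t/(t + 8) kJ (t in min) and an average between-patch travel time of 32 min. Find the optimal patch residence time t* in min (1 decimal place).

16.0 min

Optimal t* satisfies g'(t*) = g(t*)/(T + t*).
g'(t) = 320·8/(t + 8)². Setting 320·8/(t+8)² = 320t/[(t+8)(32+t)] gives 8(32+t) = t(t+8), so t² = 8×32 = 256.
t* = √256 = 16 min.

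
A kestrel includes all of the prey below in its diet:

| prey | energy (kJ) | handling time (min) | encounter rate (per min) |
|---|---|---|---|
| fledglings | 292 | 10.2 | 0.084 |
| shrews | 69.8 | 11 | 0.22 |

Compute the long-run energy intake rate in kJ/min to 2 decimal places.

R = Σλ_iE_i / (1 + Σλ_ih_i)
Numerator: 0.084×292 + 0.22×69.8 = 39.88
Denominator: 1 + 0.084×10.2 + 0.22×11 = 4.277
R = 39.88/4.277 = 9.326 kJ/min

9.33 kJ/min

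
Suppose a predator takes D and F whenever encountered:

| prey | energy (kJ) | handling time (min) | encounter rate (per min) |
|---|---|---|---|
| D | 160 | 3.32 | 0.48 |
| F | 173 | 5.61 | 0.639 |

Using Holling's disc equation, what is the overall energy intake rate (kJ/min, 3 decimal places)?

30.323 kJ/min

R = Σλ_iE_i / (1 + Σλ_ih_i)
Numerator: 0.48×160 + 0.639×173 = 187.3
Denominator: 1 + 0.48×3.32 + 0.639×5.61 = 6.178
R = 187.3/6.178 = 30.32 kJ/min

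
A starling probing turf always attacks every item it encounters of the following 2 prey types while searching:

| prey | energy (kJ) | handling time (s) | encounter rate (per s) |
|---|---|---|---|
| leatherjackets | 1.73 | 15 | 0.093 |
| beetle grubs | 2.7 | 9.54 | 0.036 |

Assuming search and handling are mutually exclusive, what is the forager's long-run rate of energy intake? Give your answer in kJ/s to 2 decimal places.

0.09 kJ/s

Energy encountered per unit search time: 0.093×1.73 + 0.036×2.7 = 0.2581 kJ/s.
Handling time per unit search time: 0.093×15 + 0.036×9.54 = 1.738.
Rate = 0.2581/(1 + 1.738) = 0.09425 kJ/s.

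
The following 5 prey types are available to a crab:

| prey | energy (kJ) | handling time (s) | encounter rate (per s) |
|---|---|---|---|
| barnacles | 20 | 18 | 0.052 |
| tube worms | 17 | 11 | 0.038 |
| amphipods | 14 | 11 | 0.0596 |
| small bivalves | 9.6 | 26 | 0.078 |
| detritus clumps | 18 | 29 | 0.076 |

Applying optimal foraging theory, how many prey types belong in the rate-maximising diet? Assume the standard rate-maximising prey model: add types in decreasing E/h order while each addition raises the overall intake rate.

E/h in descending order: tube worms 1.55, amphipods 1.27, barnacles 1.11, detritus clumps 0.621, small bivalves 0.369 kJ/s. The optimal diet is the largest prefix of this list for which every included type satisfies E_i/h_i > R on the types above it.
Rate on top 1: 0.4556. amphipods: 1.27 > 0.4556 → include.
Rate on top 2: 0.7139. barnacles: 1.11 > 0.7139 → include.
Rate on top 3: 0.8375. detritus clumps: 0.621 < 0.8375 → exclude; stop.
Optimal diet: tube worms, amphipods, barnacles — 3 of 5 types.

3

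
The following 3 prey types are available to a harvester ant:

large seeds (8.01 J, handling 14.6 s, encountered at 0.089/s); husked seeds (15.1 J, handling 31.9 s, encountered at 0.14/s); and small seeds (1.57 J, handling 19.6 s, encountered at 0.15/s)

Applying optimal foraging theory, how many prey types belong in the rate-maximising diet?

2

Rank by E/h (J/s): large seeds 0.549, husked seeds 0.473, small seeds 0.0801. Include each in turn until the next type's E/h falls below the running intake rate.
Rate on top 1: 0.31. husked seeds: 0.473 > 0.31 → include.
Rate on top 2: 0.4178. small seeds: 0.0801 < 0.4178 → exclude; stop.
Optimal diet: large seeds, husked seeds — 2 of 3 types.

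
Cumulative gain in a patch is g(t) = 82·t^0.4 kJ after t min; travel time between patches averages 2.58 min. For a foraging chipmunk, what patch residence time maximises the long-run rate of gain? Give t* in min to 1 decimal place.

Optimal t* satisfies g'(t*) = g(t*)/(T + t*).
g'(t) = 0.4·82·t^-0.6. Setting 0.4·82·t^-0.6 = 82·t^0.4/(2.58+t) gives 0.4(2.58+t) = t, so 0.60·t = 0.4×2.58.
t* = 0.4×2.58/0.60 = 1.72 min.

1.7 min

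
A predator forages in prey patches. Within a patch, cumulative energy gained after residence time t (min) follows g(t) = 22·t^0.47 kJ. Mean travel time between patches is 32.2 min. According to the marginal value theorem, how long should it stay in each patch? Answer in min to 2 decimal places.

28.55 min

Optimal t* satisfies g'(t*) = g(t*)/(T + t*).
g'(t) = 0.47·22·t^-0.53. Setting 0.47·22·t^-0.53 = 22·t^0.47/(32.2+t) gives 0.47(32.2+t) = t, so 0.53·t = 0.47×32.2.
t* = 0.47×32.2/0.53 = 28.55 min.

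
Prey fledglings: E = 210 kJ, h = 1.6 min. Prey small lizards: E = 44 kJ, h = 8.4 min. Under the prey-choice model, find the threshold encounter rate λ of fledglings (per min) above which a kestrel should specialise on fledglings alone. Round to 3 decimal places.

At the threshold, the rate on fledglings alone equals the profitability of small lizards: λ·210/(1 + λ·1.6) = 44/8.4 = 5.238.
Rearranging, λ(210 − 5.238×1.6) = 5.238, so λ = 5.238/201.6 = 0.02598 per min.

0.026 per min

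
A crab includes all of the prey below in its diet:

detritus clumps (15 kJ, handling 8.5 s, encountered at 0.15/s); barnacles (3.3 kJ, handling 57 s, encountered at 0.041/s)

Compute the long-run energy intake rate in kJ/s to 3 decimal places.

R = (0.15×15 + 0.041×3.3) / (1 + 0.15×8.5 + 0.041×57) = 2.385/4.612 = 0.5172 kJ/s.

0.517 kJ/s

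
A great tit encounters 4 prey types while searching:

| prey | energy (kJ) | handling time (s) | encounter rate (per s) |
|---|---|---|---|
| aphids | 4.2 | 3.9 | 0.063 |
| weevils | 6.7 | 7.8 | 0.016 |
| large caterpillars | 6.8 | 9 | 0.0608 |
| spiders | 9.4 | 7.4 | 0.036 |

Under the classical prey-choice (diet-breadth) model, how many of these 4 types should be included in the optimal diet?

Rank by E/h (kJ/s): spiders 1.27, aphids 1.08, weevils 0.859, large caterpillars 0.756. Include each in turn until the next type's E/h falls below the running intake rate.
Rate on top 1: 0.2672. aphids: 1.08 > 0.2672 → include.
Rate on top 2: 0.3988. weevils: 0.859 > 0.3988 → include.
Rate on top 3: 0.4339. large caterpillars: 0.756 > 0.4339 → include.
Optimal diet: spiders, aphids, weevils, large caterpillars — 4 of 4 types.

4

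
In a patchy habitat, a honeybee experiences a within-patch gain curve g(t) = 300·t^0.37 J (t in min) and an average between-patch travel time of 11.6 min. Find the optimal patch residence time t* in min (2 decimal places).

By the marginal value theorem, leave when the instantaneous gain rate g'(t) equals the habitat-wide average g(t)/(T + t).
g'(t) = 0.37·300·t^-0.63. Setting 0.37·300·t^-0.63 = 300·t^0.37/(11.6+t) gives 0.37(11.6+t) = t, so 0.63·t = 0.37×11.6.
t* = 0.37×11.6/0.63 = 6.813 min.

6.81 min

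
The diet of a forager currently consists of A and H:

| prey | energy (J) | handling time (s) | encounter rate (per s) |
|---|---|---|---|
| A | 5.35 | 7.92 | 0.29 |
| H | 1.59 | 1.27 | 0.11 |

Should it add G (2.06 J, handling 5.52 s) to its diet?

No

Current rate: (0.29×5.35 + 0.11×1.59)/(1 + 0.29×7.92 + 0.11×1.27) = 0.5024 J/s.
Profitability of G: 2.06/5.52 = 0.3732 J/s.
Since 0.3732 < R, time spent handling G is better spent searching.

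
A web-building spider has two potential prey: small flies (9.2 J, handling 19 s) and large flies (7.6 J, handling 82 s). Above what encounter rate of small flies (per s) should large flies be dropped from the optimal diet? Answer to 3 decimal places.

0.012 per s

The zero-one rule: include large flies iff E₂/h₂ > λE₁/(1+λh₁). Equality gives the switch point.
λE₁h₂ = E₂ + λE₂h₁ ⇒ λ = E₂/(E₁h₂ − E₂h₁) = 7.6/(754.4 − 144.4) = 0.01246 per s.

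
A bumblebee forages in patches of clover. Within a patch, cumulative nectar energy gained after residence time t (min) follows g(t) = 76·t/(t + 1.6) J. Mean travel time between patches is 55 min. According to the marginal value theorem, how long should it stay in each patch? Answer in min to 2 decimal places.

9.38 min

Maximise g(t)/(T+t): set derivative to zero → g'(t)(T+t) = g(t).
g'(t) = 76·1.6/(t + 1.6)². Setting 76·1.6/(t+1.6)² = 76t/[(t+1.6)(55+t)] gives 1.6(55+t) = t(t+1.6), so t² = 1.6×55 = 88.
t* = √88 = 9.381 min.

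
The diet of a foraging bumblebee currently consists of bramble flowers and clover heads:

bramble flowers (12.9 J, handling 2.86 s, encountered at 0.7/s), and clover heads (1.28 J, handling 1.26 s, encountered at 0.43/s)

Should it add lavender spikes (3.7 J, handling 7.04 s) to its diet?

Current rate: (0.7×12.9 + 0.43×1.28)/(1 + 0.7×2.86 + 0.43×1.26) = 2.703 J/s.
lavender spikes: E/h = 3.7/7.04 = 0.5256 J/s.
Since 0.5256 < R, time spent handling lavender spikes is better spent searching.

No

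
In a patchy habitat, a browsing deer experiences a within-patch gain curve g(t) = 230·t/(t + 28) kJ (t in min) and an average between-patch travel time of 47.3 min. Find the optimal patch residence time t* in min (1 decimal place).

Maximise g(t)/(T+t): set derivative to zero → g'(t)(T+t) = g(t).
g'(t) = 230·28/(t + 28)². Setting 230·28/(t+28)² = 230t/[(t+28)(47.3+t)] gives 28(47.3+t) = t(t+28), so t² = 28×47.3 = 1324.
t* = √1324 = 36.39 min.

36.4 min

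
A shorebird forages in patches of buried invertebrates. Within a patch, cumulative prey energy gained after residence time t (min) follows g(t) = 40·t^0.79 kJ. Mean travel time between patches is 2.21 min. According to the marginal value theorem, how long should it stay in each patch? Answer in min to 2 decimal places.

By the marginal value theorem, leave when the instantaneous gain rate g'(t) equals the habitat-wide average g(t)/(T + t).
g'(t) = 0.79·40·t^-0.21. Setting 0.79·40·t^-0.21 = 40·t^0.79/(2.21+t) gives 0.79(2.21+t) = t, so 0.21·t = 0.79×2.21.
t* = 0.79×2.21/0.21 = 8.314 min.

8.31 min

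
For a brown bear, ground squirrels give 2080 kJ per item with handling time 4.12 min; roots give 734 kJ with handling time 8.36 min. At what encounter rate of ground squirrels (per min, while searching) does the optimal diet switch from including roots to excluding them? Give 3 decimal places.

At the threshold, the rate on ground squirrels alone equals the profitability of roots: λ·2080/(1 + λ·4.12) = 734/8.36 = 87.8.
Rearranging, λ(2080 − 87.8×4.12) = 87.8, so λ = 87.8/1718 = 0.0511 per min.

0.051 per min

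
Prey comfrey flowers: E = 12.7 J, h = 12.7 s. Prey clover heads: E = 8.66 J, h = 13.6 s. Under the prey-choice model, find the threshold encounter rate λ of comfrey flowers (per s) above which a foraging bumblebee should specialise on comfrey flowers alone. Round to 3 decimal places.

At the threshold, the rate on comfrey flowers alone equals the profitability of clover heads: λ·12.7/(1 + λ·12.7) = 8.66/13.6 = 0.6368.
Rearranging, λ(12.7 − 0.6368×12.7) = 0.6368, so λ = 0.6368/4.613 = 0.138 per s.

0.138 per s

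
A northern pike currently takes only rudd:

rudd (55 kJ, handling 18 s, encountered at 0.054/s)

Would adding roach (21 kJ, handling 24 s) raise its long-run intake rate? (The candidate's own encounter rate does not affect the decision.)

On rudd alone, R = ΣλE/(1+Σλh) = 2.97/1.972 = 1.506 kJ/s.
roach: E/h = 21/24 = 0.875 kJ/s.
0.875 < 1.506, so adding roach would lower the average — exclude it.

No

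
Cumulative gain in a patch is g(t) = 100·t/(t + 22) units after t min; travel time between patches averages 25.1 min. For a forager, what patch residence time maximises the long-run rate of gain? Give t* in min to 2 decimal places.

23.50 min

Maximise g(t)/(T+t): set derivative to zero → g'(t)(T+t) = g(t).
g'(t) = 100·22/(t + 22)². Setting 100·22/(t+22)² = 100t/[(t+22)(25.1+t)] gives 22(25.1+t) = t(t+22), so t² = 22×25.1 = 552.2.
t* = √552.2 = 23.5 min.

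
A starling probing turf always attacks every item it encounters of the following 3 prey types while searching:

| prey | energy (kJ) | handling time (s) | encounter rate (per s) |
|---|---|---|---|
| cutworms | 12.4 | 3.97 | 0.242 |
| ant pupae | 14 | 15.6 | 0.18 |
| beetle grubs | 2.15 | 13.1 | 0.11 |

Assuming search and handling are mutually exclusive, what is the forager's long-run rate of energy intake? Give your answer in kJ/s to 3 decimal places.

Energy encountered per unit search time: 0.242×12.4 + 0.18×14 + 0.11×2.15 = 5.757 kJ/s.
Handling time per unit search time: 0.242×3.97 + 0.18×15.6 + 0.11×13.1 = 5.21.
Rate = 5.757/(1 + 5.21) = 0.9271 kJ/s.

0.927 kJ/s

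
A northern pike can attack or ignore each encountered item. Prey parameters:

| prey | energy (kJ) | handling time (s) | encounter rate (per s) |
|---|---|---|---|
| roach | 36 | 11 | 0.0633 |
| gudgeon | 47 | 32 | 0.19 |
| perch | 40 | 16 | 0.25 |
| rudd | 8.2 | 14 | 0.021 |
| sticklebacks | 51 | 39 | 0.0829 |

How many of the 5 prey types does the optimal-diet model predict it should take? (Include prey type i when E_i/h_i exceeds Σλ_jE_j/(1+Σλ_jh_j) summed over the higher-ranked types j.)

2

Profitabilities (E/h, kJ/s): roach 3.27, perch 2.5, gudgeon 1.47, sticklebacks 1.31, rudd 0.586. Add prey in this order while the next type's profitability exceeds the intake rate on those already taken.
Rate on top 1: 1.343. perch: 2.5 > 1.343 → include.
Rate on top 2: 2.156. gudgeon: 1.47 < 2.156 → exclude; stop.
Optimal diet: roach, perch — 2 of 5 types.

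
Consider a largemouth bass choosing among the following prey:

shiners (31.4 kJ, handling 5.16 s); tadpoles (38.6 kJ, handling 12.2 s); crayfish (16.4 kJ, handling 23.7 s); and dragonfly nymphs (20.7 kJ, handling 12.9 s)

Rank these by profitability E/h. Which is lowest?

crayfish

Profitability E/h (kJ/s): shiners = 31.4/5.16 = 6.09, tadpoles = 38.6/12.2 = 3.16, crayfish = 16.4/23.7 = 0.692, dragonfly nymphs = 20.7/12.9 = 1.6.
Ranked: shiners > tadpoles > dragonfly nymphs > crayfish.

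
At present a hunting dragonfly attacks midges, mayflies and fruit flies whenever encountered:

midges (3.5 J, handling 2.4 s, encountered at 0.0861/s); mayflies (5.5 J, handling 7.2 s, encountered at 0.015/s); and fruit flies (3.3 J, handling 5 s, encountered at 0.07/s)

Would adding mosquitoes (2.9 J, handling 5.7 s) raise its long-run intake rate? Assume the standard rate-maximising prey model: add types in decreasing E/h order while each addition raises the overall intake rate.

Yes

Intake rate on the current diet: R = (0.0861×3.5 + 0.015×5.5 + 0.07×3.3) / (1 + 0.0861×2.4 + 0.015×7.2 + 0.07×5) = 0.6149/1.665 = 0.3694 J/s.
mosquitoes: E/h = 2.9/5.7 = 0.5088 J/s.
Since 0.5088 > R, including mosquitoes increases the long-run rate.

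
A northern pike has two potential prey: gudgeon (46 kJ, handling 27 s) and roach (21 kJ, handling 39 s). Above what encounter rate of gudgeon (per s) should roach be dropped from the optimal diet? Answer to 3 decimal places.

0.017 per s

The zero-one rule: include roach iff E₂/h₂ > λE₁/(1+λh₁). Equality gives the switch point.
λE₁h₂ = E₂ + λE₂h₁ ⇒ λ = E₂/(E₁h₂ − E₂h₁) = 21/(1794 − 567) = 0.01711 per s.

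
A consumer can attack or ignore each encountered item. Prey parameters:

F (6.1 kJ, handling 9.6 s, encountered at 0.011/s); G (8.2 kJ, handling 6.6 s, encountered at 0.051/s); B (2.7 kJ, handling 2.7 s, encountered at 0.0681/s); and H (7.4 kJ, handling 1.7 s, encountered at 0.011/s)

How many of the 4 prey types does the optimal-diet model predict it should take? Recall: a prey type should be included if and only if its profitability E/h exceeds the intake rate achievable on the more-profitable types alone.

E/h in descending order: H 4.35, G 1.24, B 1, F 0.635 kJ/s. The optimal diet is the largest prefix of this list for which every included type satisfies E_i/h_i > R on the types above it.
Rate on top 1: 0.07991. G: 1.24 > 0.07991 → include.
Rate on top 2: 0.3686. B: 1 > 0.3686 → include.
Rate on top 3: 0.4441. F: 0.635 > 0.4441 → include.
Optimal diet: H, G, B, F — 4 of 4 types.

4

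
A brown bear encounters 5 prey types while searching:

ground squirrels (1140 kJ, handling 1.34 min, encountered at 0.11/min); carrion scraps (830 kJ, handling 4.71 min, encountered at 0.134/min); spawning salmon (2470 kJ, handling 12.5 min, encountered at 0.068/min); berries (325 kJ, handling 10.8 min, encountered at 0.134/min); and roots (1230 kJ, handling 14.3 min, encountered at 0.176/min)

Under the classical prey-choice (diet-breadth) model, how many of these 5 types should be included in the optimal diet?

3

Rank by E/h (kJ/min): ground squirrels 851, spawning salmon 198, carrion scraps 176, roots 86, berries 30.1. Include each in turn until the next type's E/h falls below the running intake rate.
Rate on top 1: 109.3. spawning salmon: 198 > 109.3 → include.
Rate on top 2: 146.9. carrion scraps: 176 > 146.9 → include.
Rate on top 3: 153.9. roots: 86 < 153.9 → exclude; stop.
Optimal diet: ground squirrels, spawning salmon, carrion scraps — 3 of 5 types.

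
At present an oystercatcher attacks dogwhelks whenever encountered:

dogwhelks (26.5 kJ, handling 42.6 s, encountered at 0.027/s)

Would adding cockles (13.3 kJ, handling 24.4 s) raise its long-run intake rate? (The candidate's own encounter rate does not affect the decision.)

Yes

Current rate: (0.027×26.5)/(1 + 0.027×42.6) = 0.3328 kJ/s.
cockles: E/h = 13.3/24.4 = 0.5451 kJ/s.
Since 0.5451 > R, including cockles increases the long-run rate.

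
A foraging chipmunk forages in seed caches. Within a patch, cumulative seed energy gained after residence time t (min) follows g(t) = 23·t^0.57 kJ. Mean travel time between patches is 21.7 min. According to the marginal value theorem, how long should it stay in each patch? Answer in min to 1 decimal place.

28.8 min

Maximise g(t)/(T+t): set derivative to zero → g'(t)(T+t) = g(t).
g'(t) = 0.57·23·t^-0.43. Setting 0.57·23·t^-0.43 = 23·t^0.57/(21.7+t) gives 0.57(21.7+t) = t, so 0.43·t = 0.57×21.7.
t* = 0.57×21.7/0.43 = 28.77 min.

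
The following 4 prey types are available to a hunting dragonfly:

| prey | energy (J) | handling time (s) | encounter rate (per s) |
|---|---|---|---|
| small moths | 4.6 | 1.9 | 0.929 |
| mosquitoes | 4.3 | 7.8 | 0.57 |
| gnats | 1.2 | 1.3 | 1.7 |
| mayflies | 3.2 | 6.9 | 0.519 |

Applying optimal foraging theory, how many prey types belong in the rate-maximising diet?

1

Rank by E/h (J/s): small moths 2.42, gnats 0.923, mosquitoes 0.551, mayflies 0.464. Include each in turn until the next type's E/h falls below the running intake rate.
Rate on top 1: 1.545. gnats: 0.923 < 1.545 → exclude; stop.
Optimal diet: small moths — 1 of 4 types.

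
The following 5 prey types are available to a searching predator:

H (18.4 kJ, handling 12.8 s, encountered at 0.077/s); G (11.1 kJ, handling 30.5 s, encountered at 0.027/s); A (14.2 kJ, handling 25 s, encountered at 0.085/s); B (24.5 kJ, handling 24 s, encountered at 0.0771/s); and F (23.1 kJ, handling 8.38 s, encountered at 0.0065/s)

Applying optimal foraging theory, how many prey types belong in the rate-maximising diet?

3

Rank by E/h (kJ/s): F 2.76, H 1.44, B 1.02, A 0.568, G 0.364. Include each in turn until the next type's E/h falls below the running intake rate.
Rate on top 1: 0.1424. H: 1.44 > 0.1424 → include.
Rate on top 2: 0.7681. B: 1.02 > 0.7681 → include.
Rate on top 3: 0.8883. A: 0.568 < 0.8883 → exclude; stop.
Optimal diet: F, H, B — 3 of 5 types.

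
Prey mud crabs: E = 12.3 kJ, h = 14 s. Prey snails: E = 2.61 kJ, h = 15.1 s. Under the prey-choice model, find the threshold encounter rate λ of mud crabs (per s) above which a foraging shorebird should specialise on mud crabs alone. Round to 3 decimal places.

Drop snails once their profitability E₂/h₂ falls below the rate achievable on mud crabs alone: E₂/h₂ = λE₁/(1 + λh₁).
Solve for λ: λE₁h₂ = E₂(1 + λh₁) → λ(E₁h₂ − E₂h₁) = E₂ → λ = E₂/(E₁h₂ − E₂h₁).
λ = 2.61/(12.3×15.1 − 2.61×14) = 2.61/149.2 = 0.01749 per s.

0.017 per s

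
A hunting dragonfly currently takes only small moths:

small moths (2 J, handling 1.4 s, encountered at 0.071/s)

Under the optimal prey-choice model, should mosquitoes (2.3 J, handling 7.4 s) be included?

Yes

On small moths alone, R = ΣλE/(1+Σλh) = 0.142/1.099 = 0.1292 J/s.
Profitability of mosquitoes: 2.3/7.4 = 0.3108 J/s.
Since 0.3108 > R, including mosquitoes increases the long-run rate.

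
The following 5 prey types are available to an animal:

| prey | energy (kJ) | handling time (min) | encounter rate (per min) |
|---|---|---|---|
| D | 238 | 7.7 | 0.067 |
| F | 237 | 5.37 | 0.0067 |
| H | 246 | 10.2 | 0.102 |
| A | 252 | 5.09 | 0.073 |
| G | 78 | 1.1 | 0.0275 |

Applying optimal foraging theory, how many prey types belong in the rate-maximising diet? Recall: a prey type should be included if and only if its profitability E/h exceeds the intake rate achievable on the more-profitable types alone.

5

E/h in descending order: G 70.9, A 49.5, F 44.1, D 30.9, H 24.1 kJ/min. The optimal diet is the largest prefix of this list for which every included type satisfies E_i/h_i > R on the types above it.
Rate on top 1: 2.082. A: 49.5 > 2.082 → include.
Rate on top 2: 14.65. F: 44.1 > 14.65 → include.
Rate on top 3: 15.39. D: 30.9 > 15.39 → include.
Rate on top 4: 19.49. H: 24.1 > 19.49 → include.
Optimal diet: G, A, F, D, H — 5 of 5 types.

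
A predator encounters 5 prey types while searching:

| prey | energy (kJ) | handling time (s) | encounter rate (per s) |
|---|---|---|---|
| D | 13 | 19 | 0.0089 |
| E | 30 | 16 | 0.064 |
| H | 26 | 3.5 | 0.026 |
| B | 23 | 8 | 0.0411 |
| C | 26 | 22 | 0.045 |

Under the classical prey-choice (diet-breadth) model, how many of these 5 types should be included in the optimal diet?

Profitabilities (E/h, kJ/s): H 7.43, B 2.88, E 1.88, C 1.18, D 0.684. Add prey in this order while the next type's profitability exceeds the intake rate on those already taken.
Rate on top 1: 0.6196. B: 2.88 > 0.6196 → include.
Rate on top 2: 1.142. E: 1.88 > 1.142 → include.
Rate on top 3: 1.449. C: 1.18 < 1.449 → exclude; stop.
Optimal diet: H, B, E — 3 of 5 types.

3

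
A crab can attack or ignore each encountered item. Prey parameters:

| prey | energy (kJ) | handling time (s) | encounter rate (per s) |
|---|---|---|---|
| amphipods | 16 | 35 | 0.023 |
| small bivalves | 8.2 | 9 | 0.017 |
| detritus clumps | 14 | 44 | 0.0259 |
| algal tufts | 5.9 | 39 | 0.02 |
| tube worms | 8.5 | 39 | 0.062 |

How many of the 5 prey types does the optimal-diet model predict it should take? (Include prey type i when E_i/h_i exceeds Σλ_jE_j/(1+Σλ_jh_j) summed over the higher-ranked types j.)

3

Profitabilities (E/h, kJ/s): small bivalves 0.911, amphipods 0.457, detritus clumps 0.318, tube worms 0.218, algal tufts 0.151. Add prey in this order while the next type's profitability exceeds the intake rate on those already taken.
Rate on top 1: 0.1209. amphipods: 0.457 > 0.1209 → include.
Rate on top 2: 0.2591. detritus clumps: 0.318 > 0.2591 → include.
Rate on top 3: 0.2809. tube worms: 0.218 < 0.2809 → exclude; stop.
Optimal diet: small bivalves, amphipods, detritus clumps — 3 of 5 types.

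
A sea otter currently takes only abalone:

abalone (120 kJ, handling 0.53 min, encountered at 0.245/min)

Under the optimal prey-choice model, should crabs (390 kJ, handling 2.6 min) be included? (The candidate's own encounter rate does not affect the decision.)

Current rate: (0.245×120)/(1 + 0.245×0.53) = 26.02 kJ/min.
crabs: E/h = 390/2.6 = 150 kJ/min.
150 > 26.02, so adding crabs raises the average — include it.

Yes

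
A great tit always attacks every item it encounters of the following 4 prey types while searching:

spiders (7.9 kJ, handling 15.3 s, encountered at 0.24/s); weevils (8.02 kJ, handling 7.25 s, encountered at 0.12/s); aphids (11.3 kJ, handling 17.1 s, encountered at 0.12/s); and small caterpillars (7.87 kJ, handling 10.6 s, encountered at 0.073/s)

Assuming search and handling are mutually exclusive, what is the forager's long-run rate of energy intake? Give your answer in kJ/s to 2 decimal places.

0.57 kJ/s

R = (0.24×7.9 + 0.12×8.02 + 0.12×11.3 + 0.073×7.87) / (1 + 0.24×15.3 + 0.12×7.25 + 0.12×17.1 + 0.073×10.6) = 4.789/8.368 = 0.5723 kJ/s.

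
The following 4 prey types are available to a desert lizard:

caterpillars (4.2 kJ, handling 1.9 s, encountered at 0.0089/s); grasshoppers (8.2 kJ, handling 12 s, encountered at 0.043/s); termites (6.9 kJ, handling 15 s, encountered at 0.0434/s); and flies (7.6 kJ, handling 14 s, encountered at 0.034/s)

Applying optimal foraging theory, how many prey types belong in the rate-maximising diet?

4

Profitabilities (E/h, kJ/s): caterpillars 2.21, grasshoppers 0.683, flies 0.543, termites 0.46. Add prey in this order while the next type's profitability exceeds the intake rate on those already taken.
Rate on top 1: 0.03676. grasshoppers: 0.683 > 0.03676 → include.
Rate on top 2: 0.2544. flies: 0.543 > 0.2544 → include.
Rate on top 3: 0.3228. termites: 0.46 > 0.3228 → include.
Optimal diet: caterpillars, grasshoppers, flies, termites — 4 of 4 types.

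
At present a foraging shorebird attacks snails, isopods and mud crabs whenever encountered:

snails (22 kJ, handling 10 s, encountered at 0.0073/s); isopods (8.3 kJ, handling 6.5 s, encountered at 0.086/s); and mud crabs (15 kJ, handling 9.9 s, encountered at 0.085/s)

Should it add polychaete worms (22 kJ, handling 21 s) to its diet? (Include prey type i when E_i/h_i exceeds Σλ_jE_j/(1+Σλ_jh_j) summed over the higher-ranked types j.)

Current rate: (0.0073×22 + 0.086×8.3 + 0.085×15)/(1 + 0.0073×10 + 0.086×6.5 + 0.085×9.9) = 0.869 kJ/s.
Profitability of polychaete worms: 22/21 = 1.048 kJ/s.
1.048 > 0.869, so adding polychaete worms raises the average — include it.

Yes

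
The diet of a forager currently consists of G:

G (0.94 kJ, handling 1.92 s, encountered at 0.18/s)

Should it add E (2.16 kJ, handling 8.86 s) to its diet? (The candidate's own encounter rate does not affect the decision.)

Intake rate on the current diet: R = (0.18×0.94) / (1 + 0.18×1.92) = 0.1692/1.346 = 0.1257 kJ/s.
Profitability of E: 2.16/8.86 = 0.2438 kJ/s.
Since 0.2438 > R, including E increases the long-run rate.

Yes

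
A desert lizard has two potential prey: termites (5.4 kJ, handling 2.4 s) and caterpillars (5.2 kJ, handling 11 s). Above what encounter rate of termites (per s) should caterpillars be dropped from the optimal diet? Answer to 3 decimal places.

The zero-one rule: include caterpillars iff E₂/h₂ > λE₁/(1+λh₁). Equality gives the switch point.
λE₁h₂ = E₂ + λE₂h₁ ⇒ λ = E₂/(E₁h₂ − E₂h₁) = 5.2/(59.4 − 12.48) = 0.1108 per s.

0.111 per s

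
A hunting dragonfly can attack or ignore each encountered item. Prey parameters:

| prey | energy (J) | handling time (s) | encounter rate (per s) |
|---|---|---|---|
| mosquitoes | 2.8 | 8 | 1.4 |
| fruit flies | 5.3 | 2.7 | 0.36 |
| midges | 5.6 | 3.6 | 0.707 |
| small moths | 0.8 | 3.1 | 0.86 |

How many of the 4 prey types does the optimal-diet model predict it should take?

2

Profitabilities (E/h, J/s): fruit flies 1.96, midges 1.56, mosquitoes 0.35, small moths 0.258. Add prey in this order while the next type's profitability exceeds the intake rate on those already taken.
Rate on top 1: 0.9675. midges: 1.56 > 0.9675 → include.
Rate on top 2: 1.299. mosquitoes: 0.35 < 1.299 → exclude; stop.
Optimal diet: fruit flies, midges — 2 of 4 types.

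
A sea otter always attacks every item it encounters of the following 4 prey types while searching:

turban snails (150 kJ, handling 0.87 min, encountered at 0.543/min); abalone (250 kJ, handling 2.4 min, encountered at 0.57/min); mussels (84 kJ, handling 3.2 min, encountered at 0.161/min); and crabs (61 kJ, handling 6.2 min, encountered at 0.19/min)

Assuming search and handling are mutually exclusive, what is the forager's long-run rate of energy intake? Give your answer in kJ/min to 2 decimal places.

Energy encountered per unit search time: 0.543×150 + 0.57×250 + 0.161×84 + 0.19×61 = 249.1 kJ/min.
Handling time per unit search time: 0.543×0.87 + 0.57×2.4 + 0.161×3.2 + 0.19×6.2 = 3.534.
Rate = 249.1/(1 + 3.534) = 54.94 kJ/min.

54.94 kJ/min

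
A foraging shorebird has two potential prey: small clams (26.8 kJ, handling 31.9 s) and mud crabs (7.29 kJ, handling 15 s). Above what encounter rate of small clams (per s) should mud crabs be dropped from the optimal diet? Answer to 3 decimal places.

0.043 per s

At the threshold, the rate on small clams alone equals the profitability of mud crabs: λ·26.8/(1 + λ·31.9) = 7.29/15 = 0.486.
Rearranging, λ(26.8 − 0.486×31.9) = 0.486, so λ = 0.486/11.3 = 0.04302 per s.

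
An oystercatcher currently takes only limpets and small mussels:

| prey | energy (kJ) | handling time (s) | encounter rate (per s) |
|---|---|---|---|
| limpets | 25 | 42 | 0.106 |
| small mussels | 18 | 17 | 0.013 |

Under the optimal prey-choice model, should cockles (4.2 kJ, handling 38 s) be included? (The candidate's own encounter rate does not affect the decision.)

On limpets and small mussels alone, R = ΣλE/(1+Σλh) = 2.884/5.673 = 0.5084 kJ/s.
cockles: E/h = 4.2/38 = 0.1105 kJ/s.
Since 0.1105 < R, time spent handling cockles is better spent searching.

No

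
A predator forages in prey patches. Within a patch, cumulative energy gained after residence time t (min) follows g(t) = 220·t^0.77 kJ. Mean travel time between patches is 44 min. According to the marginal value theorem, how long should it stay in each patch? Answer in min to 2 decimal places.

147.30 min

By the marginal value theorem, leave when the instantaneous gain rate g'(t) equals the habitat-wide average g(t)/(T + t).
g'(t) = 0.77·220·t^-0.23. Setting 0.77·220·t^-0.23 = 220·t^0.77/(44+t) gives 0.77(44+t) = t, so 0.23·t = 0.77×44.
t* = 0.77×44/0.23 = 147.3 min.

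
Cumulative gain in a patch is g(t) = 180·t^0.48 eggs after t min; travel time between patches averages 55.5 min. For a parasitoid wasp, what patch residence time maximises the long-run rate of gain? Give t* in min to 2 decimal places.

Optimal t* satisfies g'(t*) = g(t*)/(T + t*).
g'(t) = 0.48·180·t^-0.52. Setting 0.48·180·t^-0.52 = 180·t^0.48/(55.5+t) gives 0.48(55.5+t) = t, so 0.52·t = 0.48×55.5.
t* = 0.48×55.5/0.52 = 51.23 min.

51.23 min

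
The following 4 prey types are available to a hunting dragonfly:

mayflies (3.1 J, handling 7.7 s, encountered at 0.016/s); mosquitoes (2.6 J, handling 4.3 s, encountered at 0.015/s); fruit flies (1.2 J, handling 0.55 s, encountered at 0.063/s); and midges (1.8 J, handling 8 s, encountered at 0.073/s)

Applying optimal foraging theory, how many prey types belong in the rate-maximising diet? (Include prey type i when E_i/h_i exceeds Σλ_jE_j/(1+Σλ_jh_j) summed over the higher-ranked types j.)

4

E/h in descending order: fruit flies 2.18, mosquitoes 0.605, mayflies 0.403, midges 0.225 J/s. The optimal diet is the largest prefix of this list for which every included type satisfies E_i/h_i > R on the types above it.
Rate on top 1: 0.07307. mosquitoes: 0.605 > 0.07307 → include.
Rate on top 2: 0.1043. mayflies: 0.403 > 0.1043 → include.
Rate on top 3: 0.1343. midges: 0.225 > 0.1343 → include.
Optimal diet: fruit flies, mosquitoes, mayflies, midges — 4 of 4 types.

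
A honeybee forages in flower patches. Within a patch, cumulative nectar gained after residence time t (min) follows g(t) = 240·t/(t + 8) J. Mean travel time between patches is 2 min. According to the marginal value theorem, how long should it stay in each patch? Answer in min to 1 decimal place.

4.0 min

Maximise g(t)/(T+t): set derivative to zero → g'(t)(T+t) = g(t).
g'(t) = 240·8/(t + 8)². Setting 240·8/(t+8)² = 240t/[(t+8)(2+t)] gives 8(2+t) = t(t+8), so t² = 8×2 = 16.
t* = √16 = 4 min.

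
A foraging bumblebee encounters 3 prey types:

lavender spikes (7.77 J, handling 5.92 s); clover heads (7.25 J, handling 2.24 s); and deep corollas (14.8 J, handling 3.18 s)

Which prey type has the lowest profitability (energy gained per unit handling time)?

lavender spikes

In descending order of E/h:
deep corollas: 14.8/3.18 = 4.65 J/s
clover heads: 7.25/2.24 = 3.24 J/s
lavender spikes: 7.77/5.92 = 1.31 J/s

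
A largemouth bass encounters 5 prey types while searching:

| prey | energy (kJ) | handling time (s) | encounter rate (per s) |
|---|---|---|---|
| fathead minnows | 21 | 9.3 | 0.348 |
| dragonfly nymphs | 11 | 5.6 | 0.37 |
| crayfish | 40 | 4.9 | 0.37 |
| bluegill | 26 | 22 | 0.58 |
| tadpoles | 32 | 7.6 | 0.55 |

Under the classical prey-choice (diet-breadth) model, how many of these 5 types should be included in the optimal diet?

1

E/h in descending order: crayfish 8.16, tadpoles 4.21, fathead minnows 2.26, dragonfly nymphs 1.96, bluegill 1.18 kJ/s. The optimal diet is the largest prefix of this list for which every included type satisfies E_i/h_i > R on the types above it.
Rate on top 1: 5.261. tadpoles: 4.21 < 5.261 → exclude; stop.
Optimal diet: crayfish — 1 of 5 types.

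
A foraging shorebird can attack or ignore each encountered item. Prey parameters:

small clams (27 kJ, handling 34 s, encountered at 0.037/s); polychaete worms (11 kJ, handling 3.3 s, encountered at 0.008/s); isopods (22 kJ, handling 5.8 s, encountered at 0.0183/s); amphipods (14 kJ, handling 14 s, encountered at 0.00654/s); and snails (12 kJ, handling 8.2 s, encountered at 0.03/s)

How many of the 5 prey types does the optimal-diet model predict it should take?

Profitabilities (E/h, kJ/s): isopods 3.79, polychaete worms 3.33, snails 1.46, amphipods 1, small clams 0.794. Add prey in this order while the next type's profitability exceeds the intake rate on those already taken.
Rate on top 1: 0.364. polychaete worms: 3.33 > 0.364 → include.
Rate on top 2: 0.4332. snails: 1.46 > 0.4332 → include.
Rate on top 3: 0.617. amphipods: 1 > 0.617 → include.
Rate on top 4: 0.6409. small clams: 0.794 > 0.6409 → include.
Optimal diet: isopods, polychaete worms, snails, amphipods, small clams — 5 of 5 types.

5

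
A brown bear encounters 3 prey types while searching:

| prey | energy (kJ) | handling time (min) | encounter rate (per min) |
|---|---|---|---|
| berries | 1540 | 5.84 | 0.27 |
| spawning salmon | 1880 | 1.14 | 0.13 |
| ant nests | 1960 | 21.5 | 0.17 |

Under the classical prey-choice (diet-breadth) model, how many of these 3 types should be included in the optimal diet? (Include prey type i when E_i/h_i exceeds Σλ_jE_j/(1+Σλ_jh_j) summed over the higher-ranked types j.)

Profitabilities (E/h, kJ/min): spawning salmon 1.65e+03, berries 264, ant nests 91.2. Add prey in this order while the next type's profitability exceeds the intake rate on those already taken.
Rate on top 1: 212.9. berries: 264 > 212.9 → include.
Rate on top 2: 242.3. ant nests: 91.2 < 242.3 → exclude; stop.
Optimal diet: spawning salmon, berries — 2 of 3 types.

2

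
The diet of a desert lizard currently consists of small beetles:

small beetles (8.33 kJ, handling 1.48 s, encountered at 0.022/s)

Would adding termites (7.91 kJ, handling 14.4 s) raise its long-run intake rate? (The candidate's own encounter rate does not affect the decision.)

Yes

Current rate: (0.022×8.33)/(1 + 0.022×1.48) = 0.1775 kJ/s.
termites: E/h = 7.91/14.4 = 0.5493 kJ/s.
0.5493 > 0.1775, so adding termites raises the average — include it.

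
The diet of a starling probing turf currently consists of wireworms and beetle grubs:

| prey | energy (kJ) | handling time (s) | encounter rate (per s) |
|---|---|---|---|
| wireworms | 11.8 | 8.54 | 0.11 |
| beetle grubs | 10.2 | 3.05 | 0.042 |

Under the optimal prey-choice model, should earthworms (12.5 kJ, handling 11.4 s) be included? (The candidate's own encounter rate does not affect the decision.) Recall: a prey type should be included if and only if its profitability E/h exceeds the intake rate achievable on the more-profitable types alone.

On wireworms and beetle grubs alone, R = ΣλE/(1+Σλh) = 1.726/2.067 = 0.835 kJ/s.
Profitability of earthworms: 12.5/11.4 = 1.096 kJ/s.
1.096 > 0.835, so adding earthworms raises the average — include it.

Yes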